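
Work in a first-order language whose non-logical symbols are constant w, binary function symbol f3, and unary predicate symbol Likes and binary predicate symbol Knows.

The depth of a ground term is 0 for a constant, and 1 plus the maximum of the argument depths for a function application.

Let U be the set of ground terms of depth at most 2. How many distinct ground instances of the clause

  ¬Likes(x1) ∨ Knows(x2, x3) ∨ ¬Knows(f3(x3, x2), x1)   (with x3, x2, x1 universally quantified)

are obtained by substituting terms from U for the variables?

125

Ground terms of depth ≤ 2:
  Let N_k = |{terms of depth ≤ k}|. Then N_0 = 1 and N_k = 1 + N_{k-1}^2 for k ≥ 1 (one summand per function symbol, arity giving the exponent).
  N_0 = 1
  N_1 = 1 + 1^2 = 2
  N_2 = 1 + 2^2 = 5
So there are 5 ground terms available for substitution.
Each of x3, x2, x1 ranges independently over the available ground terms, and distinct assignments produce distinct instances.
Number of ground instances = 5^3 = 125.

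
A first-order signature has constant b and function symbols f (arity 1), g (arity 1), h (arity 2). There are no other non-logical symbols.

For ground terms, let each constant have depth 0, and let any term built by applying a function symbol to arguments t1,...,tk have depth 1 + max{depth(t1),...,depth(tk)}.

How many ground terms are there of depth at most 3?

Let N_k count ground terms of depth at most k. Each non-constant term of depth ≤ k is some function symbol applied to depth-≤(k−1) arguments, giving N_k = 1 + N_{k-1} + N_{k-1} + N_{k-1}^2.
N_0 = 1
N_1 = 1 + 1 + 1 + 1^2 = 4
N_2 = 1 + 4 + 4 + 4^2 = 25
N_3 = 1 + 25 + 25 + 25^2 = 676

676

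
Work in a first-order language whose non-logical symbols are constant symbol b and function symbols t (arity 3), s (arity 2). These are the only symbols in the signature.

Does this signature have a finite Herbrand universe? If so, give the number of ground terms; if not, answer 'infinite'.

infinite

The signature has at least one function symbol (t, arity 3) and at least one constant (b).
Iterating t gives infinitely many distinct ground terms: b, t(b, b, b), t(t(b, b, b), t(b, b, b), t(b, b, b)), ...
So the Herbrand universe is infinite.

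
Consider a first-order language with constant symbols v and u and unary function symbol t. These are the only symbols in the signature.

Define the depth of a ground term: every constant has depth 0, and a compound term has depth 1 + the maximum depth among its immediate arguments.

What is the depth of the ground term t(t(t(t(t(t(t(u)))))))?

depth(t(u)) = 1 + depth(u) = 1 + 0 = 1
depth(t(t(u))) = 1 + depth(t(u)) = 1 + 1 = 2
depth(t(t(t(u)))) = 1 + depth(t(t(u))) = 1 + 2 = 3
depth(t(t(t(t(u))))) = 1 + depth(t(t(t(u)))) = 1 + 3 = 4
depth(t(t(t(t(t(u)))))) = 1 + depth(t(t(t(t(u))))) = 1 + 4 = 5
depth(t(t(t(t(t(t(u))))))) = 1 + depth(t(t(t(t(t(u)))))) = 1 + 5 = 6
depth(t(t(t(t(t(t(t(u)))))))) = 1 + depth(t(t(t(t(t(t(u))))))) = 1 + 6 = 7

7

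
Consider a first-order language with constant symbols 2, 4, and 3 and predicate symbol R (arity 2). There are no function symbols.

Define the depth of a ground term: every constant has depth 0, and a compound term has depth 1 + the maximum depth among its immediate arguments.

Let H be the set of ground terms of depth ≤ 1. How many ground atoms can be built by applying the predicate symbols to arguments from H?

First count ground terms of depth ≤ 1.
With no function symbols every ground term is a constant, so there are exactly 3 ground terms at every depth bound.
N_0 = 3
N_1 = 3
So |H| = 3.
For each predicate symbol, the number of ground atoms is |H| raised to its arity; summing:
  R: 3^2 = 9
Total ground atoms: 9.

9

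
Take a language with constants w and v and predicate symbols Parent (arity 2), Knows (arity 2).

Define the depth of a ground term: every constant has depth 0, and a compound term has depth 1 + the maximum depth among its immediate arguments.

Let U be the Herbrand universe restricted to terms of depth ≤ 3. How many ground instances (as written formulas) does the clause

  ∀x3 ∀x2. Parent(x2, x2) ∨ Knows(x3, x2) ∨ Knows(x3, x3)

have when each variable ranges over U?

Ground terms of depth ≤ 3:
  With no function symbols every ground term is a constant, so there are exactly 2 ground terms at every depth bound.
  N_0 = 2
  N_1 = 2
  N_2 = 2
  N_3 = 2
So there are 2 ground terms available for substitution.
Each of x3, x2 ranges independently over the available ground terms, and distinct assignments produce distinct instances.
Number of ground instances = 2^2 = 4.

4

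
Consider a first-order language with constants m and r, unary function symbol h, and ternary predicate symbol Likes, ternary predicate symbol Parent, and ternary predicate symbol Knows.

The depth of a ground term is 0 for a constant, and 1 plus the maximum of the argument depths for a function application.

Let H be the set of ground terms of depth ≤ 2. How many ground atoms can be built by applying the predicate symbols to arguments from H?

First count ground terms of depth ≤ 2.
Let N_k count ground terms of depth at most k. Each non-constant term of depth ≤ k is some function symbol applied to depth-≤(k−1) arguments, giving N_k = 2 + N_{k-1}.
N_0 = 2
N_1 = 2 + 2 = 4
N_2 = 2 + 4 = 6
So |H| = 6.
Ground atoms are formed by filling each argument slot of a predicate with a term from H, so an r-ary predicate gives |H|^r atoms:
  Likes: 6^3 = 216;  Parent: 6^3 = 216;  Knows: 6^3 = 216
Total ground atoms: 216 + 216 + 216 = 648.

648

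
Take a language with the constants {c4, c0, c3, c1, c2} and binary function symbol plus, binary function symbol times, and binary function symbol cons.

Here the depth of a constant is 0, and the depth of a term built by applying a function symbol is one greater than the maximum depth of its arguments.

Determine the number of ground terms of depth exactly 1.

Let N_k = |{terms of depth ≤ k}|. Then N_0 = 5 and N_k = 5 + N_{k-1}^2 + N_{k-1}^2 + N_{k-1}^2 for k ≥ 1 (one summand per function symbol, arity giving the exponent).
N_0 = 5
N_1 = 5 + 5^2 + 5^2 + 5^2 = 80
Terms of depth exactly 1: N_1 − N_0 = 80 − 5 = 75.

75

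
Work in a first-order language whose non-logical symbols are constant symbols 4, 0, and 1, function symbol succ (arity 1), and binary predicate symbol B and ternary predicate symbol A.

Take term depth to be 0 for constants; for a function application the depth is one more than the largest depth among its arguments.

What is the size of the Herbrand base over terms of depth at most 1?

First count ground terms of depth ≤ 1.
Let N_k count ground terms of depth at most k. Each non-constant term of depth ≤ k is some function symbol applied to depth-≤(k−1) arguments, giving N_k = 3 + N_{k-1}.
N_0 = 3
N_1 = 3 + 3 = 6
Explicitly: 4, 0, 1, succ(4), succ(0), succ(1).
So |H| = 6.
For each predicate symbol, the number of ground atoms is |H| raised to its arity; summing:
  B: 6^2 = 36;  A: 6^3 = 216
Total ground atoms: 36 + 216 = 252.

252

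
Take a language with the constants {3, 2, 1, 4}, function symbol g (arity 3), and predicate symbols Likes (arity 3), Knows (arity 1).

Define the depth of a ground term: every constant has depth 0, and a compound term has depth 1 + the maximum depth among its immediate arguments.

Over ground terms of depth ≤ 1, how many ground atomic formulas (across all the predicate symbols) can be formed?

314500

First count ground terms of depth ≤ 1.
Count level by level. With function symbols g/3, the terms of depth ≤ k are the 4 constants together with each function applied to depth-≤(k−1) tuples, so N_k = 4 + N_{k-1}^3.
N_0 = 4
N_1 = 4 + 4^3 = 68
So |H| = 68.
Each predicate of arity r yields |H|^r ground atoms (one per choice of an r-tuple from H):
  Likes: 68^3 = 314432;  Knows: 68
Total ground atoms: 314432 + 68 = 314500.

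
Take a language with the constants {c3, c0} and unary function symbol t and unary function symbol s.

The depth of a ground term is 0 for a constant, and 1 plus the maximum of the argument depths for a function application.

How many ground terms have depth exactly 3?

16

Let N_k = |{terms of depth ≤ k}|. Then N_0 = 2 and N_k = 2 + N_{k-1} + N_{k-1} for k ≥ 1 (one summand per function symbol, arity giving the exponent).
N_0 = 2
N_1 = 2 + 2 + 2 = 6
N_2 = 2 + 6 + 6 = 14
N_3 = 2 + 14 + 14 = 30
Terms of depth exactly 3: N_3 − N_2 = 30 − 14 = 16.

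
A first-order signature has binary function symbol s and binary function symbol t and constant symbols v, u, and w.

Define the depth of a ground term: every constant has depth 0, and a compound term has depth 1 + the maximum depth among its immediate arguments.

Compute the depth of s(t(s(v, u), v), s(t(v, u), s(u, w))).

depth(s(v, u)) = 1 + max(0, 0) = 1
depth(t(s(v, u), v)) = 1 + max(1, 0) = 2
depth(t(v, u)) = 1 + max(0, 0) = 1
depth(s(u, w)) = 1 + max(0, 0) = 1
depth(s(t(v, u), s(u, w))) = 1 + max(1, 1) = 2
depth(s(t(s(v, u), v), s(t(v, u), s(u, w)))) = 1 + max(2, 2) = 3

3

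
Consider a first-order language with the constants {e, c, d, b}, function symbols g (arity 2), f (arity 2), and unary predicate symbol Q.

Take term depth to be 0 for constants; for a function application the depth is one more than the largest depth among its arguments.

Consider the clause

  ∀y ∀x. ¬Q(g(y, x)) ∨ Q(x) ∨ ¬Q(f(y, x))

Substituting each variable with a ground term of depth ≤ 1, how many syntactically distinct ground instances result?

Ground terms of depth ≤ 1:
  Write N_k for the number of ground terms of depth ≤ k. A term of depth ≤ k is either a constant or a function symbol applied to arguments of depth ≤ k−1, so N_k = 4 + N_{k-1}^2 + N_{k-1}^2.
  N_0 = 4
  N_1 = 4 + 4^2 + 4^2 = 36
So there are 36 ground terms available for substitution.
Each of y, x ranges independently over the available ground terms, and distinct assignments produce distinct instances.
Number of ground instances = 36^2 = 1296.

1296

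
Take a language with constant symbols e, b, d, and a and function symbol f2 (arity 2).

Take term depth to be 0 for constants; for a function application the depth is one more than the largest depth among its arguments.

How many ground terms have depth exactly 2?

384

Count level by level. With function symbols f2/2, the terms of depth ≤ k are the 4 constants together with each function applied to depth-≤(k−1) tuples, so N_k = 4 + N_{k-1}^2.
N_0 = 4
N_1 = 4 + 4^2 = 20
N_2 = 4 + 20^2 = 404
Terms of depth exactly 2: N_2 − N_1 = 404 − 20 = 384.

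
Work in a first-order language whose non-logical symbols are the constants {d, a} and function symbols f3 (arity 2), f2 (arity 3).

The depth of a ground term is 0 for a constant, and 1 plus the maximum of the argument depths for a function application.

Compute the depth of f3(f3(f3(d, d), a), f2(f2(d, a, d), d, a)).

depth(f3(d, d)) = 1 + max(0, 0) = 1
depth(f3(f3(d, d), a)) = 1 + max(1, 0) = 2
depth(f2(d, a, d)) = 1 + max(0, 0, 0) = 1
depth(f2(f2(d, a, d), d, a)) = 1 + max(1, 0, 0) = 2
depth(f3(f3(f3(d, d), a), f2(f2(d, a, d), d, a))) = 1 + max(2, 2) = 3

3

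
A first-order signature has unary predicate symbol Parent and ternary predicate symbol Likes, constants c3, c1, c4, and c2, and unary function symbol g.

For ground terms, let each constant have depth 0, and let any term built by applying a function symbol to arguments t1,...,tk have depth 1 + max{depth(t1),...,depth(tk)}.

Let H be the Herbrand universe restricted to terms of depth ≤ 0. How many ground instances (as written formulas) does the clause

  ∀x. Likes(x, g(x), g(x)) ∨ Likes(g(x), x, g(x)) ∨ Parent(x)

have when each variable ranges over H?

4

Ground terms of depth ≤ 0:
  Let N_k = |{terms of depth ≤ k}|. Then N_0 = 4 and N_k = 4 + N_{k-1} for k ≥ 1 (one summand per function symbol, arity giving the exponent).
  N_0 = 4
So there are 4 ground terms available for substitution.
There is 1 variable to instantiate (x),  occurring in at least one literal, so different choices give different ground instances.
Number of ground instances = 4.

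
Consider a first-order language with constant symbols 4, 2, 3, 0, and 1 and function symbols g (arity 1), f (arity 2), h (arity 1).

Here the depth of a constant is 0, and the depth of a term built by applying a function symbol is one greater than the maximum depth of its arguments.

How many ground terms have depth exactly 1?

Count level by level. With function symbols g/1, f/2, h/1, the terms of depth ≤ k are the 5 constants together with each function applied to depth-≤(k−1) tuples, so N_k = 5 + N_{k-1} + N_{k-1}^2 + N_{k-1}.
N_0 = 5
N_1 = 5 + 5 + 5^2 + 5 = 40
Terms of depth exactly 1: N_1 − N_0 = 40 − 5 = 35.

35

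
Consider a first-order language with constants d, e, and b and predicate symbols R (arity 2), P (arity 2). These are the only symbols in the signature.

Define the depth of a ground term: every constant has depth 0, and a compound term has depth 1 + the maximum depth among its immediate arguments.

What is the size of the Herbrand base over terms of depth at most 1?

18

First count ground terms of depth ≤ 1.
With no function symbols every ground term is a constant, so there are exactly 3 ground terms at every depth bound.
N_0 = 3
N_1 = 3
Explicitly: d, e, b.
So |H| = 3.
For each predicate symbol, the number of ground atoms is |H| raised to its arity; summing:
  R: 3^2 = 9;  P: 3^2 = 9
Total ground atoms: 9 + 9 = 18.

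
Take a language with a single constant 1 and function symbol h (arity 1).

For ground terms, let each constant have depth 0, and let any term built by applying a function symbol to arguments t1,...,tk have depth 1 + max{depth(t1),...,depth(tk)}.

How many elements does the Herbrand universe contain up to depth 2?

Let N_k count ground terms of depth at most k. Each non-constant term of depth ≤ k is some function symbol applied to depth-≤(k−1) arguments, giving N_k = 1 + N_{k-1}.
N_0 = 1
N_1 = 1 + 1 = 2
N_2 = 1 + 2 = 3
Explicitly: 1, h(1), h(h(1)).

3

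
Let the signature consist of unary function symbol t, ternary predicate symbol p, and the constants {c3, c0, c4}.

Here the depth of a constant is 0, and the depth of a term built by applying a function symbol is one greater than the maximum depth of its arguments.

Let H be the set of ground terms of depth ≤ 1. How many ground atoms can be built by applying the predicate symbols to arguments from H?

216

First count ground terms of depth ≤ 1.
Count level by level. With function symbols t/1, the terms of depth ≤ k are the 3 constants together with each function applied to depth-≤(k−1) tuples, so N_k = 3 + N_{k-1}.
N_0 = 3
N_1 = 3 + 3 = 6
So |H| = 6.
For each predicate symbol, the number of ground atoms is |H| raised to its arity; summing:
  p: 6^3 = 216
Total ground atoms: 216.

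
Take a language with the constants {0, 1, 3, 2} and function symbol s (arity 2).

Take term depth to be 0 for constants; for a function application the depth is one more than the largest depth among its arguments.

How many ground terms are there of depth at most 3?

163220

Write N_k for the number of ground terms of depth ≤ k. A term of depth ≤ k is either a constant or a function symbol applied to arguments of depth ≤ k−1, so N_k = 4 + N_{k-1}^2.
N_0 = 4
N_1 = 4 + 4^2 = 20
N_2 = 4 + 20^2 = 404
N_3 = 4 + 404^2 = 163220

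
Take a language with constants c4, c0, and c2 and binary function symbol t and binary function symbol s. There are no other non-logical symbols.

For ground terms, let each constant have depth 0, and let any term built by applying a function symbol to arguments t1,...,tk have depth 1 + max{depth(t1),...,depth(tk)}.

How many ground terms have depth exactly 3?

1565568

Write N_k for the number of ground terms of depth ≤ k. A term of depth ≤ k is either a constant or a function symbol applied to arguments of depth ≤ k−1, so N_k = 3 + N_{k-1}^2 + N_{k-1}^2.
N_0 = 3
N_1 = 3 + 3^2 + 3^2 = 21
N_2 = 3 + 21^2 + 21^2 = 885
N_3 = 3 + 885^2 + 885^2 = 1566453
Terms of depth exactly 3: N_3 − N_2 = 1566453 − 885 = 1565568.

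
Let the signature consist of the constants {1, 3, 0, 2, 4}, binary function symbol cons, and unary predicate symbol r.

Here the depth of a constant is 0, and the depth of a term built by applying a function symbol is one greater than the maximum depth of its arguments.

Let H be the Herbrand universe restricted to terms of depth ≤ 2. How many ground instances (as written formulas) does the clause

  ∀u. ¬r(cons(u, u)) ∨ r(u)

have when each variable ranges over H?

905

Ground terms of depth ≤ 2:
  Write N_k for the number of ground terms of depth ≤ k. A term of depth ≤ k is either a constant or a function symbol applied to arguments of depth ≤ k−1, so N_k = 5 + N_{k-1}^2.
  N_0 = 5
  N_1 = 5 + 5^2 = 30
  N_2 = 5 + 30^2 = 905
So there are 905 ground terms available for substitution.
The variable u ranges independently over the available ground terms, and distinct assignments produce distinct instances.
Number of ground instances = 905.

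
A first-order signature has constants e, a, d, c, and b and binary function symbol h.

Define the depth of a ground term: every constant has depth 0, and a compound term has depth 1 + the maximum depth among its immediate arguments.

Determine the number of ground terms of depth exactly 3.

Count level by level. With function symbols h/2, the terms of depth ≤ k are the 5 constants together with each function applied to depth-≤(k−1) tuples, so N_k = 5 + N_{k-1}^2.
N_0 = 5
N_1 = 5 + 5^2 = 30
N_2 = 5 + 30^2 = 905
N_3 = 5 + 905^2 = 819030
Terms of depth exactly 3: N_3 − N_2 = 819030 − 905 = 818125.

818125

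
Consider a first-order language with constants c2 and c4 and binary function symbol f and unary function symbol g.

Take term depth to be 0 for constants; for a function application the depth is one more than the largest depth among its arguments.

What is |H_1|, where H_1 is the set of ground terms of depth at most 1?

8

Write N_k for the number of ground terms of depth ≤ k. A term of depth ≤ k is either a constant or a function symbol applied to arguments of depth ≤ k−1, so N_k = 2 + N_{k-1}^2 + N_{k-1}.
N_0 = 2
N_1 = 2 + 2^2 + 2 = 8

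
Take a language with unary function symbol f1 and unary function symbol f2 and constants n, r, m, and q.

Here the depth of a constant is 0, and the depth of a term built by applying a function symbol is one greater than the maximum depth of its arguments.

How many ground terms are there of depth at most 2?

Let N_k count ground terms of depth at most k. Each non-constant term of depth ≤ k is some function symbol applied to depth-≤(k−1) arguments, giving N_k = 4 + N_{k-1} + N_{k-1}.
N_0 = 4
N_1 = 4 + 4 + 4 = 12
N_2 = 4 + 12 + 12 = 28

28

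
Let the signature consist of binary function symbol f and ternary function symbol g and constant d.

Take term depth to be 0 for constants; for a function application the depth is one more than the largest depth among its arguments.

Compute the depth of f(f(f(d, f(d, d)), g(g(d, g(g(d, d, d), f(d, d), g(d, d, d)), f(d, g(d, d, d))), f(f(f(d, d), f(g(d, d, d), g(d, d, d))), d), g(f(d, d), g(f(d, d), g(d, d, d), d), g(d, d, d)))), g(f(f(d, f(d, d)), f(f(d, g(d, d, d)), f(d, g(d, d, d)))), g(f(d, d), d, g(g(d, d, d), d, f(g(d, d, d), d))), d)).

depth(f(d, d)) = 1 + max(0, 0) = 1
depth(f(d, f(d, d))) = 1 + max(0, 1) = 2
depth(g(d, d, d)) = 1 + max(0, 0, 0) = 1
depth(g(g(d, d, d), f(d, d), g(d, d, d))) = 1 + max(1, 1, 1) = 2
depth(f(d, g(d, d, d))) = 1 + max(0, 1) = 2
depth(g(d, g(g(d, d, d), f(d, d), g(d, d, d)), f(d, g(d, d, d)))) = 1 + max(0, 2, 2) = 3
depth(f(g(d, d, d), g(d, d, d))) = 1 + max(1, 1) = 2
depth(f(f(d, d), f(g(d, d, d), g(d, d, d)))) = 1 + max(1, 2) = 3
depth(f(f(f(d, d), f(g(d, d, d), g(d, d, d))), d)) = 1 + max(3, 0) = 4
depth(g(f(d, d), g(d, d, d), d)) = 1 + max(1, 1, 0) = 2
depth(g(f(d, d), g(f(d, d), g(d, d, d), d), g(d, d, d))) = 1 + max(1, 2, 1) = 3
depth(g(g(d, g(g(d, d, d), f(d, d), g(d, d, d)), f(d, g(d, d, d))), f(f(f(d, d), f(g(d, d, d), g(d, d, d))), d), g(f(d, d), g(f(d, d), g(d, d, d), d), g(d, d, d)))) = 1 + max(3, 4, 3) = 5
depth(f(f(d, f(d, d)), g(g(d, g(g(d, d, d), f(d, d), g(d, d, d)), f(d, g(d, d, d))), f(f(f(d, d), f(g(d, d, d), g(d, d, d))), d), g(f(d, d), g(f(d, d), g(d, d, d), d), g(d, d, d))))) = 1 + max(2, 5) = 6
depth(f(f(d, g(d, d, d)), f(d, g(d, d, d)))) = 1 + max(2, 2) = 3
depth(f(f(d, f(d, d)), f(f(d, g(d, d, d)), f(d, g(d, d, d))))) = 1 + max(2, 3) = 4
depth(f(g(d, d, d), d)) = 1 + max(1, 0) = 2
depth(g(g(d, d, d), d, f(g(d, d, d), d))) = 1 + max(1, 0, 2) = 3
depth(g(f(d, d), d, g(g(d, d, d), d, f(g(d, d, d), d)))) = 1 + max(1, 0, 3) = 4
depth(g(f(f(d, f(d, d)), f(f(d, g(d, d, d)), f(d, g(d, d, d)))), g(f(d, d), d, g(g(d, d, d), d, f(g(d, d, d), d))), d)) = 1 + max(4, 4, 0) = 5
depth(f(f(f(d, f(d, d)), g(g(d, g(g(d, d, d), f(d, d), g(d, d, d)), f(d, g(d, d, d))), f(f(f(d, d), f(g(d, d, d), g(d, d, d))), d), g(f(d, d), g(f(d, d), g(d, d, d), d), g(d, d, d)))), g(f(f(d, f(d, d)), f(f(d, g(d, d, d)), f(d, g(d, d, d)))), g(f(d, d), d, g(g(d, d, d), d, f(g(d, d, d), d))), d))) = 1 + max(6, 5) = 7

7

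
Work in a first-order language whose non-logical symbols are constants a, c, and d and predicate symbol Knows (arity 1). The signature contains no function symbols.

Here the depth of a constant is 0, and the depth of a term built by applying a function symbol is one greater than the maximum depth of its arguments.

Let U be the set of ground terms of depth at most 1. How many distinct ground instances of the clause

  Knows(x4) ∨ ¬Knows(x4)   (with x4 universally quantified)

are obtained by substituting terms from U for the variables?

Ground terms of depth ≤ 1:
  With no function symbols every ground term is a constant, so there are exactly 3 ground terms at every depth bound.
  N_0 = 3
  N_1 = 3
  Explicitly: a, c, d.
So there are 3 ground terms available for substitution.
The clause has 1 distinct variable (x4), which appears in the body. In the free term algebra distinct substitutions yield syntactically distinct ground instances.
Number of ground instances = 3.

3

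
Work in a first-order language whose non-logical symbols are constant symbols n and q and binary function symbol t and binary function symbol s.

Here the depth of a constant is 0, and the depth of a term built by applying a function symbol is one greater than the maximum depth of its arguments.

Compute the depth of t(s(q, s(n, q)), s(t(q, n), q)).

3

depth(s(n, q)) = 1 + max(0, 0) = 1
depth(s(q, s(n, q))) = 1 + max(0, 1) = 2
depth(t(q, n)) = 1 + max(0, 0) = 1
depth(s(t(q, n), q)) = 1 + max(1, 0) = 2
depth(t(s(q, s(n, q)), s(t(q, n), q))) = 1 + max(2, 2) = 3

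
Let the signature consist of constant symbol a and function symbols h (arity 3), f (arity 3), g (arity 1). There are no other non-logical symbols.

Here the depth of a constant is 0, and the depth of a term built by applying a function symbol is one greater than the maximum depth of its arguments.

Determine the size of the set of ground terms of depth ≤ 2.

133

Let N_k = |{terms of depth ≤ k}|. Then N_0 = 1 and N_k = 1 + N_{k-1}^3 + N_{k-1}^3 + N_{k-1} for k ≥ 1 (one summand per function symbol, arity giving the exponent).
N_0 = 1
N_1 = 1 + 1^3 + 1^3 + 1 = 4
N_2 = 1 + 4^3 + 4^3 + 4 = 133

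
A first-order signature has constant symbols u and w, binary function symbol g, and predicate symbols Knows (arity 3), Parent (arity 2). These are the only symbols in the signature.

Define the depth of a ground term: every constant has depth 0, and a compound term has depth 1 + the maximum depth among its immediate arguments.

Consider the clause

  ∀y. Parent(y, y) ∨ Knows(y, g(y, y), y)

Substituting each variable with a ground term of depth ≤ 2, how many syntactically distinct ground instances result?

Ground terms of depth ≤ 2:
  Write N_k for the number of ground terms of depth ≤ k. A term of depth ≤ k is either a constant or a function symbol applied to arguments of depth ≤ k−1, so N_k = 2 + N_{k-1}^2.
  N_0 = 2
  N_1 = 2 + 2^2 = 6
  N_2 = 2 + 6^2 = 38
So there are 38 ground terms available for substitution.
The body mentions the single quantified variable y; since ground terms form a free algebra, no two substitutions collapse to the same formula.
Number of ground instances = 38.

38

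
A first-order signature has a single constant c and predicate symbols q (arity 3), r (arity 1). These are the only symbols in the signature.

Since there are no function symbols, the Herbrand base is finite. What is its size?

With no function symbols, the Herbrand universe is just the 1 constant.
Ground atoms per predicate: q: 1^3 = 1, r: 1.
Herbrand base size = 1 + 1 = 2.

2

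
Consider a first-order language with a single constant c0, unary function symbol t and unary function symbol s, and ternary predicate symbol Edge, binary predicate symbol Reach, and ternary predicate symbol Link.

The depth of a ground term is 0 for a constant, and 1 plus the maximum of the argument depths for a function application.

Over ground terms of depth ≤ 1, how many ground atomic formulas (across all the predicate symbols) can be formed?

63

First count ground terms of depth ≤ 1.
Count level by level. With function symbols t/1, s/1, the terms of depth ≤ k are the 1 constant together with each function applied to depth-≤(k−1) tuples, so N_k = 1 + N_{k-1} + N_{k-1}.
N_0 = 1
N_1 = 1 + 1 + 1 = 3
So |H| = 3.
Each predicate of arity r yields |H|^r ground atoms (one per choice of an r-tuple from H):
  Edge: 3^3 = 27;  Reach: 3^2 = 9;  Link: 3^3 = 27
Total ground atoms: 27 + 9 + 27 = 63.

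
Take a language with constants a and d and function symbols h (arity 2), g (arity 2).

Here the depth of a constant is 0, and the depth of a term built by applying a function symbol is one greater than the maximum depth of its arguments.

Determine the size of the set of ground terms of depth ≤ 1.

Count level by level. With function symbols h/2, g/2, the terms of depth ≤ k are the 2 constants together with each function applied to depth-≤(k−1) tuples, so N_k = 2 + N_{k-1}^2 + N_{k-1}^2.
N_0 = 2
N_1 = 2 + 2^2 + 2^2 = 10

10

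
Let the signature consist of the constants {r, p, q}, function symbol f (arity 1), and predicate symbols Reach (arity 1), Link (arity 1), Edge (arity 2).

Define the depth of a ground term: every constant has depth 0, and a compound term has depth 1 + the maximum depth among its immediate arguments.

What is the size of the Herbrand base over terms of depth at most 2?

First count ground terms of depth ≤ 2.
Let N_k count ground terms of depth at most k. Each non-constant term of depth ≤ k is some function symbol applied to depth-≤(k−1) arguments, giving N_k = 3 + N_{k-1}.
N_0 = 3
N_1 = 3 + 3 = 6
N_2 = 3 + 6 = 9
So |H| = 9.
A ground atom is a predicate applied to a tuple of terms from H, so the count is the sum over predicates of |H|^arity:
  Reach: 9;  Link: 9;  Edge: 9^2 = 81
Total ground atoms: 9 + 9 + 81 = 99.

99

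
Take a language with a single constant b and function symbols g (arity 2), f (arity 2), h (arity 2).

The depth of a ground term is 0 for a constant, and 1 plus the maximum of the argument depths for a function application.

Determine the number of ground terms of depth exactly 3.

Let N_k = |{terms of depth ≤ k}|. Then N_0 = 1 and N_k = 1 + N_{k-1}^2 + N_{k-1}^2 + N_{k-1}^2 for k ≥ 1 (one summand per function symbol, arity giving the exponent).
N_0 = 1
N_1 = 1 + 1^2 + 1^2 + 1^2 = 4
N_2 = 1 + 4^2 + 4^2 + 4^2 = 49
N_3 = 1 + 49^2 + 49^2 + 49^2 = 7204
Terms of depth exactly 3: N_3 − N_2 = 7204 − 49 = 7155.

7155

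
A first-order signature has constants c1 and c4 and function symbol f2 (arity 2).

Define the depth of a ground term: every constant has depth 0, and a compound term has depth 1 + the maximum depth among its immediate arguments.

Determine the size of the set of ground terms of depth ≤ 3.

1446

Let N_k = |{terms of depth ≤ k}|. Then N_0 = 2 and N_k = 2 + N_{k-1}^2 for k ≥ 1 (one summand per function symbol, arity giving the exponent).
N_0 = 2
N_1 = 2 + 2^2 = 6
N_2 = 2 + 6^2 = 38
N_3 = 2 + 38^2 = 1446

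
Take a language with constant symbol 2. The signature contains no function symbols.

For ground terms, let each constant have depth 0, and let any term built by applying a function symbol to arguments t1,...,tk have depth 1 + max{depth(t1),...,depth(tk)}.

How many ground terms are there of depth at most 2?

1

With no function symbols every ground term is a constant, so there is exactly 1 ground term at every depth bound.
N_0 = 1
N_1 = 1
N_2 = 1
Explicitly: 2.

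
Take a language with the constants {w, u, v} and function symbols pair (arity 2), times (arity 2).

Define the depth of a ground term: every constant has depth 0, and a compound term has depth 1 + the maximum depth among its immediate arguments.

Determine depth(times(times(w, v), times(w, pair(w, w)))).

depth(times(w, v)) = 1 + max(0, 0) = 1
depth(pair(w, w)) = 1 + max(0, 0) = 1
depth(times(w, pair(w, w))) = 1 + max(0, 1) = 2
depth(times(times(w, v), times(w, pair(w, w)))) = 1 + max(1, 2) = 3

3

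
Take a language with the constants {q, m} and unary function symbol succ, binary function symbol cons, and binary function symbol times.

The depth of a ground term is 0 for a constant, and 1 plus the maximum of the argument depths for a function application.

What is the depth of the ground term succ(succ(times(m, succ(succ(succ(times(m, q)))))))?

7

depth(times(m, q)) = 1 + max(0, 0) = 1
depth(succ(times(m, q))) = 1 + depth(times(m, q)) = 1 + 1 = 2
depth(succ(succ(times(m, q)))) = 1 + depth(succ(times(m, q))) = 1 + 2 = 3
depth(succ(succ(succ(times(m, q))))) = 1 + depth(succ(succ(times(m, q)))) = 1 + 3 = 4
depth(times(m, succ(succ(succ(times(m, q)))))) = 1 + max(0, 4) = 5
depth(succ(times(m, succ(succ(succ(times(m, q))))))) = 1 + depth(times(m, succ(succ(succ(times(m, q)))))) = 1 + 5 = 6
depth(succ(succ(times(m, succ(succ(succ(times(m, q)))))))) = 1 + depth(succ(times(m, succ(succ(succ(times(m, q))))))) = 1 + 6 = 7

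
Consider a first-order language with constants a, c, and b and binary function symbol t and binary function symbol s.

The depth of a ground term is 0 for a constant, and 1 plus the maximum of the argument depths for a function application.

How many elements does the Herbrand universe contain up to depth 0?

Write N_k for the number of ground terms of depth ≤ k. A term of depth ≤ k is either a constant or a function symbol applied to arguments of depth ≤ k−1, so N_k = 3 + N_{k-1}^2 + N_{k-1}^2.
N_0 = 3
Explicitly: a, c, b.

3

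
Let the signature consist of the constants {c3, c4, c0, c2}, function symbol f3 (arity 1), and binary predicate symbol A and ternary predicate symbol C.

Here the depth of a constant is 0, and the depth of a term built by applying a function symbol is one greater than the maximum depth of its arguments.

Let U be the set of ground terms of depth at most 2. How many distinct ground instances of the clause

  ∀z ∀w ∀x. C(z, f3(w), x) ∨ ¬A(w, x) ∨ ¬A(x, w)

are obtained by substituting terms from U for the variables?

Ground terms of depth ≤ 2:
  Write N_k for the number of ground terms of depth ≤ k. A term of depth ≤ k is either a constant or a function symbol applied to arguments of depth ≤ k−1, so N_k = 4 + N_{k-1}.
  N_0 = 4
  N_1 = 4 + 4 = 8
  N_2 = 4 + 8 = 12
  Explicitly: c3, c4, c0, c2, f3(c3), f3(c4), f3(c0), f3(c2), f3(f3(c3)), f3(f3(c4)), f3(f3(c0)), f3(f3(c2)).
So there are 12 ground terms available for substitution.
The clause has 3 distinct variables (z, w, x), each appearing in the body. In the free term algebra distinct substitutions yield syntactically distinct ground instances.
Number of ground instances = 12^3 = 1728.

1728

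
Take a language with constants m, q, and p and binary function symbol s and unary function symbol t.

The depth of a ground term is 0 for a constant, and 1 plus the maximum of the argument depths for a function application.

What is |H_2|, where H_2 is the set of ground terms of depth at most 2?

243

Write N_k for the number of ground terms of depth ≤ k. A term of depth ≤ k is either a constant or a function symbol applied to arguments of depth ≤ k−1, so N_k = 3 + N_{k-1}^2 + N_{k-1}.
N_0 = 3
N_1 = 3 + 3^2 + 3 = 15
N_2 = 3 + 15^2 + 15 = 243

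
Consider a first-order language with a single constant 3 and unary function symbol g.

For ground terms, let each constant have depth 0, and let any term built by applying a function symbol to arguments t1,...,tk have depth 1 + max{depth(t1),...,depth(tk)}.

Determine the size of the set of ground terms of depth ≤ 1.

2

Write N_k for the number of ground terms of depth ≤ k. A term of depth ≤ k is either a constant or a function symbol applied to arguments of depth ≤ k−1, so N_k = 1 + N_{k-1}.
N_0 = 1
N_1 = 1 + 1 = 2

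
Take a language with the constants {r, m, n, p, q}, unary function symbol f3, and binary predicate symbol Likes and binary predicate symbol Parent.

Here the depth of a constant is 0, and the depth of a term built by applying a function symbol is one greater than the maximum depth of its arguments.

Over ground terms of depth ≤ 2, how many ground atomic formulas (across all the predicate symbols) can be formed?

First count ground terms of depth ≤ 2.
If N_k denotes the number of depth-≤k ground terms, the 5 constants give N_0 = 5, and each function symbol of arity r contributes N_{k-1}^r new terms at level k: N_k = 5 + N_{k-1}.
N_0 = 5
N_1 = 5 + 5 = 10
N_2 = 5 + 10 = 15
So |H| = 15.
A ground atom is a predicate applied to a tuple of terms from H, so the count is the sum over predicates of |H|^arity:
  Likes: 15^2 = 225;  Parent: 15^2 = 225
Total ground atoms: 225 + 225 = 450.

450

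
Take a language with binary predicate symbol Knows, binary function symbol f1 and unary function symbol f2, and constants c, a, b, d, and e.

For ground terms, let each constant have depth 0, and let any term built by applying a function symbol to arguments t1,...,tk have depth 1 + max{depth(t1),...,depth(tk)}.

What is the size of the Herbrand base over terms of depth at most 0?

25

First count ground terms of depth ≤ 0.
Write N_k for the number of ground terms of depth ≤ k. A term of depth ≤ k is either a constant or a function symbol applied to arguments of depth ≤ k−1, so N_k = 5 + N_{k-1}^2 + N_{k-1}.
N_0 = 5
Explicitly: c, a, b, d, e.
So |H| = 5.
Ground atoms are formed by filling each argument slot of a predicate with a term from H, so an r-ary predicate gives |H|^r atoms:
  Knows: 5^2 = 25
Total ground atoms: 25.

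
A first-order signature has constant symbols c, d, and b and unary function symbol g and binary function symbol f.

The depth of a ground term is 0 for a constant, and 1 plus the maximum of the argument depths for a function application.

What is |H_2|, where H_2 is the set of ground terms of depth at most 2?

243

If N_k denotes the number of depth-≤k ground terms, the 3 constants give N_0 = 3, and each function symbol of arity r contributes N_{k-1}^r new terms at level k: N_k = 3 + N_{k-1} + N_{k-1}^2.
N_0 = 3
N_1 = 3 + 3 + 3^2 = 15
N_2 = 3 + 15 + 15^2 = 243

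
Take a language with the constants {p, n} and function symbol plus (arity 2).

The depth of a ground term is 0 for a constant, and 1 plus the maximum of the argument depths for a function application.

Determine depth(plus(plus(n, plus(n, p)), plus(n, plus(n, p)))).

depth(plus(n, p)) = 1 + max(0, 0) = 1
depth(plus(n, plus(n, p))) = 1 + max(0, 1) = 2
depth(plus(plus(n, plus(n, p)), plus(n, plus(n, p)))) = 1 + max(2, 2) = 3

3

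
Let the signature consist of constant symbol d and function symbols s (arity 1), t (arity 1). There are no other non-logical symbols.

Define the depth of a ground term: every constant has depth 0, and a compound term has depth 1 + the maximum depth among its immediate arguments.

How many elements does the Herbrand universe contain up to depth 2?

If N_k denotes the number of depth-≤k ground terms, the 1 constant gives N_0 = 1, and each function symbol of arity r contributes N_{k-1}^r new terms at level k: N_k = 1 + N_{k-1} + N_{k-1}.
N_0 = 1
N_1 = 1 + 1 + 1 = 3
N_2 = 1 + 3 + 3 = 7
Explicitly: d, s(d), s(s(d)), s(t(d)), t(d), t(s(d)), t(t(d)).

7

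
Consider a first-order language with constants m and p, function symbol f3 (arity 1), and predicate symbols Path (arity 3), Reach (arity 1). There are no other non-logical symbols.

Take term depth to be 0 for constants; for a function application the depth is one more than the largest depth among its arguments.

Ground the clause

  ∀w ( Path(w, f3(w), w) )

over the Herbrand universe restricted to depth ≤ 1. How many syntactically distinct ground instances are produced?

Ground terms of depth ≤ 1:
  Write N_k for the number of ground terms of depth ≤ k. A term of depth ≤ k is either a constant or a function symbol applied to arguments of depth ≤ k−1, so N_k = 2 + N_{k-1}.
  N_0 = 2
  N_1 = 2 + 2 = 4
  Explicitly: m, p, f3(m), f3(p).
So there are 4 ground terms available for substitution.
There is 1 variable to instantiate (w),  occurring in at least one literal, so different choices give different ground instances.
Number of ground instances = 4.

4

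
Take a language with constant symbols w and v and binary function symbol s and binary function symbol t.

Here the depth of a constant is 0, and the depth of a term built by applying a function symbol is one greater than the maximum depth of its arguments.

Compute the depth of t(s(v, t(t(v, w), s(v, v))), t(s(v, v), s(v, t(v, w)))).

4

depth(t(v, w)) = 1 + max(0, 0) = 1
depth(s(v, v)) = 1 + max(0, 0) = 1
depth(t(t(v, w), s(v, v))) = 1 + max(1, 1) = 2
depth(s(v, t(t(v, w), s(v, v)))) = 1 + max(0, 2) = 3
depth(s(v, t(v, w))) = 1 + max(0, 1) = 2
depth(t(s(v, v), s(v, t(v, w)))) = 1 + max(1, 2) = 3
depth(t(s(v, t(t(v, w), s(v, v))), t(s(v, v), s(v, t(v, w))))) = 1 + max(3, 3) = 4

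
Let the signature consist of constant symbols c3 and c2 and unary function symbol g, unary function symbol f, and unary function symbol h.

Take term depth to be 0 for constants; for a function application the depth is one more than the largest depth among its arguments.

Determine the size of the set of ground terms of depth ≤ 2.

26

Write N_k for the number of ground terms of depth ≤ k. A term of depth ≤ k is either a constant or a function symbol applied to arguments of depth ≤ k−1, so N_k = 2 + N_{k-1} + N_{k-1} + N_{k-1}.
N_0 = 2
N_1 = 2 + 2 + 2 + 2 = 8
N_2 = 2 + 8 + 8 + 8 = 26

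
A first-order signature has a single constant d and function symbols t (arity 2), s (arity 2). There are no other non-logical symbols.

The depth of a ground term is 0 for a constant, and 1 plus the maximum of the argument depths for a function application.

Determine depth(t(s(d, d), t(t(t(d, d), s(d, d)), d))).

4

depth(s(d, d)) = 1 + max(0, 0) = 1
depth(t(d, d)) = 1 + max(0, 0) = 1
depth(t(t(d, d), s(d, d))) = 1 + max(1, 1) = 2
depth(t(t(t(d, d), s(d, d)), d)) = 1 + max(2, 0) = 3
depth(t(s(d, d), t(t(t(d, d), s(d, d)), d))) = 1 + max(1, 3) = 4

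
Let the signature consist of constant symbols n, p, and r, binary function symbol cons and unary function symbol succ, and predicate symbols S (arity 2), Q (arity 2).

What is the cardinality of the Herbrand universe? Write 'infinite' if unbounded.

The signature has at least one function symbol (cons, arity 2) and at least one constant (n).
Iterating cons gives infinitely many distinct ground terms: n, cons(n, n), cons(cons(n, n), cons(n, n)), ...
So the Herbrand universe is infinite.

infinite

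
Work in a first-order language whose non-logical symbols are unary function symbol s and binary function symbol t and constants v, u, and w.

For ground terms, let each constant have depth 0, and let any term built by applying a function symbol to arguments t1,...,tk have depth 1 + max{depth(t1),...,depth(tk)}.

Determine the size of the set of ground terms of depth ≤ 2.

243

If N_k denotes the number of depth-≤k ground terms, the 3 constants give N_0 = 3, and each function symbol of arity r contributes N_{k-1}^r new terms at level k: N_k = 3 + N_{k-1} + N_{k-1}^2.
N_0 = 3
N_1 = 3 + 3 + 3^2 = 15
N_2 = 3 + 15 + 15^2 = 243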